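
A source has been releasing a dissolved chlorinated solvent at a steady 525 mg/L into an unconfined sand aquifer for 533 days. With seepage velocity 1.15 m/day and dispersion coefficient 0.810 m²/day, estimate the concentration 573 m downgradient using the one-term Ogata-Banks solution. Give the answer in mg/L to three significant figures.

For a continuous step input, C/C₀ ≈ ½·erfc((x−vt)/(2√(Dt))).
vt = 1.15 × 533 = 612.95 m and 2√(Dt) = 2√(0.810 × 533) = 41.56 m.
Argument (x−vt)/(2√(Dt)) = (573 − 612.95)/41.56 = -0.9613; ½·erfc(-0.9613) = 0.9130.
C = 525 × 0.9130 = 479 mg/L.

479 mg/L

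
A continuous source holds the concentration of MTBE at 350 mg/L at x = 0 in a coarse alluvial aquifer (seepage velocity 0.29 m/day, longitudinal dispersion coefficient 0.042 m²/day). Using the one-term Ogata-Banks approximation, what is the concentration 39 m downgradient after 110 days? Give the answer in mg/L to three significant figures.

3.41 mg/L

For a continuous step input, C/C₀ ≈ ½·erfc((x−vt)/(2√(Dt))).
vt = 0.29 × 110 = 31.9 m and 2√(Dt) = 2√(0.042 × 110) = 4.299 m.
Argument (x−vt)/(2√(Dt)) = (39 − 31.9)/4.299 = 1.652; ½·erfc(1.652) = 0.009738.
C = 350 × 0.009738 = 3.41 mg/L.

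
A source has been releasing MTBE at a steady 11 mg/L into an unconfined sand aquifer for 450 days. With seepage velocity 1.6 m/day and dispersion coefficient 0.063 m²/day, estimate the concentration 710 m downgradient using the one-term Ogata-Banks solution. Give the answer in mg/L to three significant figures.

For a continuous step input, C/C₀ ≈ ½·erfc((x−vt)/(2√(Dt))).
vt = 1.6 × 450 = 720 m and 2√(Dt) = 2√(0.063 × 450) = 10.65 m.
Argument (x−vt)/(2√(Dt)) = (710 − 720)/10.65 = -0.9390; ½·erfc(-0.9390) = 0.9079.
C = 11 × 0.9079 = 9.99 mg/L.

9.99 mg/L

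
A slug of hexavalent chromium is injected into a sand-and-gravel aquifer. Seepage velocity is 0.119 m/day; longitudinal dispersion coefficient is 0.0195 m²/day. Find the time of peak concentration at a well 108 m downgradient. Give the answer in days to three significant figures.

For the 1D instantaneous-source solution, setting ∂C/∂t = 0 at fixed x gives v²t² + 2Dt − x² = 0, so t = (√(D² + v²x²) − D)/v².
√(D² + v²x²) = √(0.0195² + 0.119² × 108²) = 12.85; v² = 0.014161.
t = (12.85 − 0.0195)/0.014161 = 906 days (vs. the pure-advection estimate x/v = 908 d).

906 days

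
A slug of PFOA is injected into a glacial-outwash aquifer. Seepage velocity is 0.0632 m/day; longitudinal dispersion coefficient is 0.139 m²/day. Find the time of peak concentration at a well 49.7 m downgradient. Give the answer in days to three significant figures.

752 days

For the 1D instantaneous-source solution, setting ∂C/∂t = 0 at fixed x gives v²t² + 2Dt − x² = 0, so t = (√(D² + v²x²) − D)/v².
√(D² + v²x²) = √(0.139² + 0.0632² × 49.7²) = 3.144; v² = 0.00399424.
t = (3.144 − 0.139)/0.00399424 = 752 days (vs. the pure-advection estimate x/v = 786 d).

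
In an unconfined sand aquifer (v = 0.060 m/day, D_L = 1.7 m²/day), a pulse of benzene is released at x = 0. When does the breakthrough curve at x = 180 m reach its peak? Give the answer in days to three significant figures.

2560 days

For the 1D instantaneous-source solution, setting ∂C/∂t = 0 at fixed x gives v²t² + 2Dt − x² = 0, so t = (√(D² + v²x²) − D)/v².
√(D² + v²x²) = √(1.7² + 0.060² × 180²) = 10.93; v² = 0.0036.
t = (10.93 − 1.7)/0.0036 = 2560 days (vs. the pure-advection estimate x/v = 3000 d).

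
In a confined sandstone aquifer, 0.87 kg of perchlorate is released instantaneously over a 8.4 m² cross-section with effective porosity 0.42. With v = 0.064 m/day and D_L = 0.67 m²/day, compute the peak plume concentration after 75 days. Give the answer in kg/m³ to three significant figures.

The peak of an instantaneous 1D plume sits at x = vt; there the Gaussian factor is 1 and C_max = M/(n_e·A·√(4πDt)), where n_e·A is the pore area the mass is dissolved in.
√(4πDt) = √(4π × 0.67 × 75) = 25.13 m, so C_max = 0.87/(0.42 × 8.4 × 25.13) = 0.00981 kg/m³.

0.00981 kg/m³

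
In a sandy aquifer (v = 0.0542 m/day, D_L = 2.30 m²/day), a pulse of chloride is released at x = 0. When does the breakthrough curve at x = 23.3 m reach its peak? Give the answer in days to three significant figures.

110 days

For the 1D instantaneous-source solution, setting ∂C/∂t = 0 at fixed x gives v²t² + 2Dt − x² = 0, so t = (√(D² + v²x²) − D)/v².
√(D² + v²x²) = √(2.30² + 0.0542² × 23.3²) = 2.624; v² = 0.00293764.
t = (2.624 − 2.30)/0.00293764 = 110 days (vs. the pure-advection estimate x/v = 430 d).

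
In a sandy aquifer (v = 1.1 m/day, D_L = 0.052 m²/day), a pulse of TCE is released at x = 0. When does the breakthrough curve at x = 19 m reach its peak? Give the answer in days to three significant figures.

For the 1D instantaneous-source solution, setting ∂C/∂t = 0 at fixed x gives v²t² + 2Dt − x² = 0, so t = (√(D² + v²x²) − D)/v².
√(D² + v²x²) = √(0.052² + 1.1² × 19²) = 20.90; v² = 1.21.
t = (20.90 − 0.052)/1.21 = 17.2 days (vs. the pure-advection estimate x/v = 17.3 d).

17.2 days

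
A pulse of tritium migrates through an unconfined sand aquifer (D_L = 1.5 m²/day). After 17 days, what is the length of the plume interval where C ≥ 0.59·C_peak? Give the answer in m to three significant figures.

The plume is Gaussian with σ = √(2Dt) = √(2 × 1.5 × 17) = 7.141 m.
C/C_peak = exp(−Δx²/(2σ²)) = 0.59 ⇒ Δx = σ·√(−2 ln 0.59) = 7.141 × 1.027 = 7.334 m.
Width = 2Δx = 14.7 m.

14.7 m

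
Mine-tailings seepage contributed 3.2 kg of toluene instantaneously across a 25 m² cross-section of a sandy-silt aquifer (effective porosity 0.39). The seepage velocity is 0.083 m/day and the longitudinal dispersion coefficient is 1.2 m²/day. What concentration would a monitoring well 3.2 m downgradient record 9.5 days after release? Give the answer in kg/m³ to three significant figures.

0.0241 kg/m³

For an instantaneous plane source, C(x,t) = M/(n_e·A·√(4πDt)) · exp(−(x−vt)²/(4Dt)), with n_e·A the pore (flow) area.
Plume center vt = 0.083 × 9.5 = 0.7885 m, so the well at 3.2 m is 2.4115 m downgradient of the peak.
√(4πDt) = 11.97 m, giving peak height M/(n_e·A·√(4πDt)) = 3.2/(0.39 × 25 × 11.97) = 0.02742 kg/m³.
(x−vt)²/(4Dt) = (2.4115)²/(4 × 1.2 × 9.5) = 0.1275; exp(−0.1275) = 0.8803.
C = 0.02742 × 0.8803 = 0.0241 kg/m³.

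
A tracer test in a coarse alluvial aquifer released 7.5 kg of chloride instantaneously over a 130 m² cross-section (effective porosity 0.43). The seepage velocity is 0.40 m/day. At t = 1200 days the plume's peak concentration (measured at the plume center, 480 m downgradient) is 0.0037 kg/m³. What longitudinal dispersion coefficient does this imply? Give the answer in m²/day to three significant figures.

0.0872 m²/day

At the plume center C_max = M/(n_e·A·√(4πDt)), so D = M²/(4πt·(n_e·A·C_max)²).
n_e·A·C_max = 0.43 × 130 × 0.0037 = 0.2068 kg/m.
D = 7.5²/(4π × 1200 × 0.2068²) = 0.0872 m²/day.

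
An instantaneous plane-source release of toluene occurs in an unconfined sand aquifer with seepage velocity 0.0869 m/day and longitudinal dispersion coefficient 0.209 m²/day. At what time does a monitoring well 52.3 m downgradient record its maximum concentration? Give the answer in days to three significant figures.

For the 1D instantaneous-source solution, setting ∂C/∂t = 0 at fixed x gives v²t² + 2Dt − x² = 0, so t = (√(D² + v²x²) − D)/v².
√(D² + v²x²) = √(0.209² + 0.0869² × 52.3²) = 4.550; v² = 0.00755161.
t = (4.550 − 0.209)/0.00755161 = 575 days (vs. the pure-advection estimate x/v = 602 d).

575 days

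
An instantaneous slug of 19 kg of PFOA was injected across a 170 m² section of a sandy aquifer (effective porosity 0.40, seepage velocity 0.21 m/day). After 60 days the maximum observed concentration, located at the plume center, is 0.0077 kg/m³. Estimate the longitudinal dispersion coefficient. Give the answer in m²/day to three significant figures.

1.75 m²/day

At the plume center C_max = M/(n_e·A·√(4πDt)), so D = M²/(4πt·(n_e·A·C_max)²).
n_e·A·C_max = 0.40 × 170 × 0.0077 = 0.5236 kg/m.
D = 19²/(4π × 60 × 0.5236²) = 1.75 m²/day.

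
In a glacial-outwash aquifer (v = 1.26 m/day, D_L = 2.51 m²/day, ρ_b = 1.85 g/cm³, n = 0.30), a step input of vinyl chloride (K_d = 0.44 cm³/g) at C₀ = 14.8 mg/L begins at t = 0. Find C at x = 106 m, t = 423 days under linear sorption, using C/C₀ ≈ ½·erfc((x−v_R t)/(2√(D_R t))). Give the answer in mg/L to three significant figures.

Retardation factor R = 1 + ρ_b·K_d/n = 1 + 1.85 × 0.44/0.30 = 3.713.
Sorption retards both mechanisms: v_R = v/R = 0.3393 m/day, D_R = D/R = 0.6760 m²/day.
v_R·t = 0.3393 × 423 = 143.5239 m; 2√(D_R t) = 33.82 m; argument = (106 − 143.5239)/33.82 = -1.110.
C = C₀ × ½·erfc(-1.110) = 14.8 × 0.9418 = 13.9 mg/L.

13.9 mg/L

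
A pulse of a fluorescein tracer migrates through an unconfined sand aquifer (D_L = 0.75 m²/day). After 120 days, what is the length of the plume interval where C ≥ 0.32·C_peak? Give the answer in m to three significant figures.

40.5 m

The plume is Gaussian with σ = √(2Dt) = √(2 × 0.75 × 120) = 13.42 m.
C/C_peak = exp(−Δx²/(2σ²)) = 0.32 ⇒ Δx = σ·√(−2 ln 0.32) = 13.42 × 1.510 = 20.26 m.
Width = 2Δx = 40.5 m.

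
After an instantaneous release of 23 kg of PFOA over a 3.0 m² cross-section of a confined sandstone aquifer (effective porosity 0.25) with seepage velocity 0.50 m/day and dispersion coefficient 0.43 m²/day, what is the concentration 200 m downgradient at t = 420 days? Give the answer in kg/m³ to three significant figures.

0.561 kg/m³

For an instantaneous plane source, C(x,t) = M/(n_e·A·√(4πDt)) · exp(−(x−vt)²/(4Dt)), with n_e·A the pore (flow) area.
Plume center vt = 0.50 × 420 = 210 m, so the well at 200 m is 10 m upgradient of the peak.
√(4πDt) = 47.64 m, giving peak height M/(n_e·A·√(4πDt)) = 23/(0.25 × 3.0 × 47.64) = 0.6437 kg/m³.
(x−vt)²/(4Dt) = (-10)²/(4 × 0.43 × 420) = 0.1384; exp(−0.1384) = 0.8708.
C = 0.6437 × 0.8708 = 0.561 kg/m³.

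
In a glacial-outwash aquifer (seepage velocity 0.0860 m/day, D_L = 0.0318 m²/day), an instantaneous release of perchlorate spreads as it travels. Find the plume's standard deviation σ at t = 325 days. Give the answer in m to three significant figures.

4.55 m

Dispersive spreading gives a Gaussian with σ² = 2Dt; advection only shifts the center.
σ = √(2 × 0.0318 × 325) = 4.55 m.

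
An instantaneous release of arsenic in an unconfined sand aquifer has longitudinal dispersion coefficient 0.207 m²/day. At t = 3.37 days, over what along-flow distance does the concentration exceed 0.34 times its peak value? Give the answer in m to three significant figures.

3.47 m

The plume is Gaussian with σ = √(2Dt) = √(2 × 0.207 × 3.37) = 1.181 m.
C/C_peak = exp(−Δx²/(2σ²)) = 0.34 ⇒ Δx = σ·√(−2 ln 0.34) = 1.181 × 1.469 = 1.735 m.
Width = 2Δx = 3.47 m.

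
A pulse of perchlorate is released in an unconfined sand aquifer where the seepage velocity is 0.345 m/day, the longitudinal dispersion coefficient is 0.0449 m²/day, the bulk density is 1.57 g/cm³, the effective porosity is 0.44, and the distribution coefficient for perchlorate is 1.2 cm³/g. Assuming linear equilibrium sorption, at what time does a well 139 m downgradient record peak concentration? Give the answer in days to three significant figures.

2130 days

Retardation factor R = 1 + ρ_b·K_d/n = 1 + 1.57 × 1.2/0.44 = 5.282.
Sorption retards both mechanisms: v_R = v/R = 0.06532 m/day, D_R = D/R = 0.008501 m²/day.
Peak time from v_R²t² + 2D_R t − x² = 0: t = (√(D_R² + v_R²x²) − D_R)/v_R².
√(D_R² + v_R²x²) = √(0.008501² + 0.06532² × 139²) = 9.079; v_R² = 0.004267.
t = (9.079 − 0.008501)/0.004267 = 2130 days.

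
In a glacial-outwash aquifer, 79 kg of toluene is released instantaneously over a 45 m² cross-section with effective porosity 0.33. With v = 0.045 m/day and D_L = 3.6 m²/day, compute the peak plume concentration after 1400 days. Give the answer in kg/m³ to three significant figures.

0.0211 kg/m³

The peak of an instantaneous 1D plume sits at x = vt; there the Gaussian factor is 1 and C_max = M/(n_e·A·√(4πDt)), where n_e·A is the pore area the mass is dissolved in.
√(4πDt) = √(4π × 3.6 × 1400) = 251.7 m, so C_max = 79/(0.33 × 45 × 251.7) = 0.0211 kg/m³.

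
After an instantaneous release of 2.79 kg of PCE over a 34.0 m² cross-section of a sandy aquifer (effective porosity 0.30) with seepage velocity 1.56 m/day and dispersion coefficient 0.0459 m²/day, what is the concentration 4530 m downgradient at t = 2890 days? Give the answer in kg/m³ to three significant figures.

0.00278 kg/m³

For an instantaneous plane source, C(x,t) = M/(n_e·A·√(4πDt)) · exp(−(x−vt)²/(4Dt)), with n_e·A the pore (flow) area.
Plume center vt = 1.56 × 2890 = 4508.4 m, so the well at 4530 m is 21.6 m downgradient of the peak.
√(4πDt) = 40.83 m, giving peak height M/(n_e·A·√(4πDt)) = 2.79/(0.30 × 34.0 × 40.83) = 0.006699 kg/m³.
(x−vt)²/(4Dt) = (21.6)²/(4 × 0.0459 × 2890) = 0.8793; exp(−0.8793) = 0.4151.
C = 0.006699 × 0.4151 = 0.00278 kg/m³.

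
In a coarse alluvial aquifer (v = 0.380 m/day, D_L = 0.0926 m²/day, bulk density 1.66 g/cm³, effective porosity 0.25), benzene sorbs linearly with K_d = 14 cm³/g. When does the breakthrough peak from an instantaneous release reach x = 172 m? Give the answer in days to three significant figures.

Retardation factor R = 1 + ρ_b·K_d/n = 1 + 1.66 × 14/0.25 = 93.96.
Sorption retards both mechanisms: v_R = v/R = 0.004044 m/day, D_R = D/R = 0.0009855 m²/day.
Peak time from v_R²t² + 2D_R t − x² = 0: t = (√(D_R² + v_R²x²) − D_R)/v_R².
√(D_R² + v_R²x²) = √(0.0009855² + 0.004044² × 172²) = 0.6956; v_R² = 1.635e-05.
t = (0.6956 − 0.0009855)/1.635e-05 = 42500 days.

42500 days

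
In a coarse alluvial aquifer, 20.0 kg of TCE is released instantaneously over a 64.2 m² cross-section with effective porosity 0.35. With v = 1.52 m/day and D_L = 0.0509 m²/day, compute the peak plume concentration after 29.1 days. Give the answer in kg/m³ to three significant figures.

The peak of an instantaneous 1D plume sits at x = vt; there the Gaussian factor is 1 and C_max = M/(n_e·A·√(4πDt)), where n_e·A is the pore area the mass is dissolved in.
√(4πDt) = √(4π × 0.0509 × 29.1) = 4.314 m, so C_max = 20.0/(0.35 × 64.2 × 4.314) = 0.206 kg/m³.

0.206 kg/m³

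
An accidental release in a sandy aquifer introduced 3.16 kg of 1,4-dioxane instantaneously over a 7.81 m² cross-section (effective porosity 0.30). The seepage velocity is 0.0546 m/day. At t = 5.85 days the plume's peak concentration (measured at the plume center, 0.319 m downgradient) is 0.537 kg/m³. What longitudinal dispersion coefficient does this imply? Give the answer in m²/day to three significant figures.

At the plume center C_max = M/(n_e·A·√(4πDt)), so D = M²/(4πt·(n_e·A·C_max)²).
n_e·A·C_max = 0.30 × 7.81 × 0.537 = 1.258 kg/m.
D = 3.16²/(4π × 5.85 × 1.258²) = 0.0858 m²/day.

0.0858 m²/day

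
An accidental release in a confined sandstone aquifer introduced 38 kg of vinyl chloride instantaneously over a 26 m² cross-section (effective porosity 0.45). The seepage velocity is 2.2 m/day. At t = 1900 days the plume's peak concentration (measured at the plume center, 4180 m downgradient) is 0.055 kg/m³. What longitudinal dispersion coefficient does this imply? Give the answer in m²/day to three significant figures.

At the plume center C_max = M/(n_e·A·√(4πDt)), so D = M²/(4πt·(n_e·A·C_max)²).
n_e·A·C_max = 0.45 × 26 × 0.055 = 0.6435 kg/m.
D = 38²/(4π × 1900 × 0.6435²) = 0.146 m²/day.

0.146 m²/day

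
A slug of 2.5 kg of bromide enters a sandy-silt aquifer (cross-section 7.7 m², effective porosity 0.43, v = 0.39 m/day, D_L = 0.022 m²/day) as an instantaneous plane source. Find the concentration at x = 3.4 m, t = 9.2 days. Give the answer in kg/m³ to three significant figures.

For an instantaneous plane source, C(x,t) = M/(n_e·A·√(4πDt)) · exp(−(x−vt)²/(4Dt)), with n_e·A the pore (flow) area.
Plume center vt = 0.39 × 9.2 = 3.588 m, so the well at 3.4 m is 0.188 m upgradient of the peak.
√(4πDt) = 1.595 m, giving peak height M/(n_e·A·√(4πDt)) = 2.5/(0.43 × 7.7 × 1.595) = 0.4734 kg/m³.
(x−vt)²/(4Dt) = (-0.188)²/(4 × 0.022 × 9.2) = 0.04366; exp(−0.04366) = 0.9573.
C = 0.4734 × 0.9573 = 0.453 kg/m³.

0.453 kg/m³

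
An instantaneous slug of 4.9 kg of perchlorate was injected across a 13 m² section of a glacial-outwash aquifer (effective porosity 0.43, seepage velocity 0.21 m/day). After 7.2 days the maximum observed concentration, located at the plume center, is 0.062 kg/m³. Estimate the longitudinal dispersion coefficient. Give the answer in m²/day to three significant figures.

2.21 m²/day

At the plume center C_max = M/(n_e·A·√(4πDt)), so D = M²/(4πt·(n_e·A·C_max)²).
n_e·A·C_max = 0.43 × 13 × 0.062 = 0.3466 kg/m.
D = 4.9²/(4π × 7.2 × 0.3466²) = 2.21 m²/day.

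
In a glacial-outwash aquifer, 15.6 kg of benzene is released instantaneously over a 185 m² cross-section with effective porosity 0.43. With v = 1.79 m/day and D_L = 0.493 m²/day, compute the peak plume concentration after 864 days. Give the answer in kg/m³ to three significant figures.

The peak of an instantaneous 1D plume sits at x = vt; there the Gaussian factor is 1 and C_max = M/(n_e·A·√(4πDt)), where n_e·A is the pore area the mass is dissolved in.
√(4πDt) = √(4π × 0.493 × 864) = 73.16 m, so C_max = 15.6/(0.43 × 185 × 73.16) = 0.00268 kg/m³.

0.00268 kg/m³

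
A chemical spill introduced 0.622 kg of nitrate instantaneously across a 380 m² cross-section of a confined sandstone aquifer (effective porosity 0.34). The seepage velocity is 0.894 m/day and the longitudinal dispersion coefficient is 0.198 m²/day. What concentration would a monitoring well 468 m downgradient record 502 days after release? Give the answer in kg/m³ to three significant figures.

For an instantaneous plane source, C(x,t) = M/(n_e·A·√(4πDt)) · exp(−(x−vt)²/(4Dt)), with n_e·A the pore (flow) area.
Plume center vt = 0.894 × 502 = 448.788 m, so the well at 468 m is 19.212 m downgradient of the peak.
√(4πDt) = 35.34 m, giving peak height M/(n_e·A·√(4πDt)) = 0.622/(0.34 × 380 × 35.34) = 0.0001362 kg/m³.
(x−vt)²/(4Dt) = (19.212)²/(4 × 0.198 × 502) = 0.9284; exp(−0.9284) = 0.3952.
C = 0.0001362 × 0.3952 = 5.38e-05 kg/m³.

5.38e-05 kg/m³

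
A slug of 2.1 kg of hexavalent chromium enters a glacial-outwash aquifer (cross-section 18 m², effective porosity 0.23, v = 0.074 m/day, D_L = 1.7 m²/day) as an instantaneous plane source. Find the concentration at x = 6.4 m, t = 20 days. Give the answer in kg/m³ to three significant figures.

For an instantaneous plane source, C(x,t) = M/(n_e·A·√(4πDt)) · exp(−(x−vt)²/(4Dt)), with n_e·A the pore (flow) area.
Plume center vt = 0.074 × 20 = 1.48 m, so the well at 6.4 m is 4.92 m downgradient of the peak.
√(4πDt) = 20.67 m, giving peak height M/(n_e·A·√(4πDt)) = 2.1/(0.23 × 18 × 20.67) = 0.02454 kg/m³.
(x−vt)²/(4Dt) = (4.92)²/(4 × 1.7 × 20) = 0.1780; exp(−0.1780) = 0.8369.
C = 0.02454 × 0.8369 = 0.0205 kg/m³.

0.0205 kg/m³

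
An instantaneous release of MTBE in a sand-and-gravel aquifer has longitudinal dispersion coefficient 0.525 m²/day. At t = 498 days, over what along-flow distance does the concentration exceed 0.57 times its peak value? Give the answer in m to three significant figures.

The plume is Gaussian with σ = √(2Dt) = √(2 × 0.525 × 498) = 22.87 m.
C/C_peak = exp(−Δx²/(2σ²)) = 0.57 ⇒ Δx = σ·√(−2 ln 0.57) = 22.87 × 1.060 = 24.24 m.
Width = 2Δx = 48.5 m.

48.5 m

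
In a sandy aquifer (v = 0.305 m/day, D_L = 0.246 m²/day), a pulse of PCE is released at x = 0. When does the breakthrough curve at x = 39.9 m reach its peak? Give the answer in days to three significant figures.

128 days

For the 1D instantaneous-source solution, setting ∂C/∂t = 0 at fixed x gives v²t² + 2Dt − x² = 0, so t = (√(D² + v²x²) − D)/v².
√(D² + v²x²) = √(0.246² + 0.305² × 39.9²) = 12.17; v² = 0.093025.
t = (12.17 − 0.246)/0.093025 = 128 days (vs. the pure-advection estimate x/v = 131 d).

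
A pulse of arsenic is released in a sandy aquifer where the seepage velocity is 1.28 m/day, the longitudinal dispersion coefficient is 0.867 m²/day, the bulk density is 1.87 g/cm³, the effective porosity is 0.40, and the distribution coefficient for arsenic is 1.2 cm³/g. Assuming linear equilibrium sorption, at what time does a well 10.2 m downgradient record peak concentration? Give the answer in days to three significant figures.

49.3 days

Retardation factor R = 1 + ρ_b·K_d/n = 1 + 1.87 × 1.2/0.40 = 6.610.
Sorption retards both mechanisms: v_R = v/R = 0.1936 m/day, D_R = D/R = 0.1312 m²/day.
Peak time from v_R²t² + 2D_R t − x² = 0: t = (√(D_R² + v_R²x²) − D_R)/v_R².
√(D_R² + v_R²x²) = √(0.1312² + 0.1936² × 10.2²) = 1.979; v_R² = 0.03748.
t = (1.979 − 0.1312)/0.03748 = 49.3 days.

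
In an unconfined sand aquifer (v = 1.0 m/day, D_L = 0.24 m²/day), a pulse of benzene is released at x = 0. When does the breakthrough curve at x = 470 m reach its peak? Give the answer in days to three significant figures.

For the 1D instantaneous-source solution, setting ∂C/∂t = 0 at fixed x gives v²t² + 2Dt − x² = 0, so t = (√(D² + v²x²) − D)/v².
√(D² + v²x²) = √(0.24² + 1.0² × 470²) = 470.0; v² = 1.
t = (470.0 − 0.24)/1 = 470 days (vs. the pure-advection estimate x/v = 470 d).

470 days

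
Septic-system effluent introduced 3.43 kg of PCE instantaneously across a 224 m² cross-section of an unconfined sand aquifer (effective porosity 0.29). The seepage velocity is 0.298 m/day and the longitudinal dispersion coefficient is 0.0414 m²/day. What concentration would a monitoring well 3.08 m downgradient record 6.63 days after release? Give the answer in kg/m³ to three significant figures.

For an instantaneous plane source, C(x,t) = M/(n_e·A·√(4πDt)) · exp(−(x−vt)²/(4Dt)), with n_e·A the pore (flow) area.
Plume center vt = 0.298 × 6.63 = 1.97574 m, so the well at 3.08 m is 1.10426 m downgradient of the peak.
√(4πDt) = 1.857 m, giving peak height M/(n_e·A·√(4πDt)) = 3.43/(0.29 × 224 × 1.857) = 0.02843 kg/m³.
(x−vt)²/(4Dt) = (1.10426)²/(4 × 0.0414 × 6.63) = 1.111; exp(−1.111) = 0.3292.
C = 0.02843 × 0.3292 = 0.00936 kg/m³.

0.00936 kg/m³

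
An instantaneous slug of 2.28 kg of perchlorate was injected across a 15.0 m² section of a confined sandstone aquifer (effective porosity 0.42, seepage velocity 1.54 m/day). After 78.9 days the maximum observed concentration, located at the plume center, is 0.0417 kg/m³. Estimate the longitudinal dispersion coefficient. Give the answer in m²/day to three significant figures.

At the plume center C_max = M/(n_e·A·√(4πDt)), so D = M²/(4πt·(n_e·A·C_max)²).
n_e·A·C_max = 0.42 × 15.0 × 0.0417 = 0.2627 kg/m.
D = 2.28²/(4π × 78.9 × 0.2627²) = 0.0760 m²/day.

0.0760 m²/day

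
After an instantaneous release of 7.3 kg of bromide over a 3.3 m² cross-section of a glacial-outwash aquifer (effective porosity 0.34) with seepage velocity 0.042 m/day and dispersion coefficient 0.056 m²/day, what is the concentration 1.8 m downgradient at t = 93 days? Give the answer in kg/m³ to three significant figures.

For an instantaneous plane source, C(x,t) = M/(n_e·A·√(4πDt)) · exp(−(x−vt)²/(4Dt)), with n_e·A the pore (flow) area.
Plume center vt = 0.042 × 93 = 3.906 m, so the well at 1.8 m is 2.106 m upgradient of the peak.
√(4πDt) = 8.090 m, giving peak height M/(n_e·A·√(4πDt)) = 7.3/(0.34 × 3.3 × 8.090) = 0.8042 kg/m³.
(x−vt)²/(4Dt) = (-2.106)²/(4 × 0.056 × 93) = 0.2129; exp(−0.2129) = 0.8082.
C = 0.8042 × 0.8082 = 0.650 kg/m³.

0.650 kg/m³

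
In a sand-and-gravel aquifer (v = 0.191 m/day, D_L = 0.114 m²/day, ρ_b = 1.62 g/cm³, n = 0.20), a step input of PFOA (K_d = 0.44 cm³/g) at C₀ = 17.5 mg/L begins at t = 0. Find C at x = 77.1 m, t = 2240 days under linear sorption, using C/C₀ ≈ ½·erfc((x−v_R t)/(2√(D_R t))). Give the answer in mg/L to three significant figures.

16.5 mg/L

Retardation factor R = 1 + ρ_b·K_d/n = 1 + 1.62 × 0.44/0.20 = 4.564.
Sorption retards both mechanisms: v_R = v/R = 0.04185 m/day, D_R = D/R = 0.02498 m²/day.
v_R·t = 0.04185 × 2240 = 93.744 m; 2√(D_R t) = 14.96 m; argument = (77.1 − 93.744)/14.96 = -1.113.
C = C₀ × ½·erfc(-1.113) = 17.5 × 0.9423 = 16.5 mg/L.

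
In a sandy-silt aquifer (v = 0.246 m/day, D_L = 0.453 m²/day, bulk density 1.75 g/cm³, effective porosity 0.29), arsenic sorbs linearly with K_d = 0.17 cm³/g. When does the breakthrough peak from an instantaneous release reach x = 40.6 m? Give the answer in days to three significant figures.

Retardation factor R = 1 + ρ_b·K_d/n = 1 + 1.75 × 0.17/0.29 = 2.026.
Sorption retards both mechanisms: v_R = v/R = 0.1214 m/day, D_R = D/R = 0.2236 m²/day.
Peak time from v_R²t² + 2D_R t − x² = 0: t = (√(D_R² + v_R²x²) − D_R)/v_R².
√(D_R² + v_R²x²) = √(0.2236² + 0.1214² × 40.6²) = 4.934; v_R² = 0.01474.
t = (4.934 − 0.2236)/0.01474 = 320 days.

320 days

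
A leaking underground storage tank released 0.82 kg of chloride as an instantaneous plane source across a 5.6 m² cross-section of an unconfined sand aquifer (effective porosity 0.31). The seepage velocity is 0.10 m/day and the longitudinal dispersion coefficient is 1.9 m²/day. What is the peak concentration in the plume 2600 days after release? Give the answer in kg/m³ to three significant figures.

0.00190 kg/m³

The peak of an instantaneous 1D plume sits at x = vt; there the Gaussian factor is 1 and C_max = M/(n_e·A·√(4πDt)), where n_e·A is the pore area the mass is dissolved in.
√(4πDt) = √(4π × 1.9 × 2600) = 249.2 m, so C_max = 0.82/(0.31 × 5.6 × 249.2) = 0.00190 kg/m³.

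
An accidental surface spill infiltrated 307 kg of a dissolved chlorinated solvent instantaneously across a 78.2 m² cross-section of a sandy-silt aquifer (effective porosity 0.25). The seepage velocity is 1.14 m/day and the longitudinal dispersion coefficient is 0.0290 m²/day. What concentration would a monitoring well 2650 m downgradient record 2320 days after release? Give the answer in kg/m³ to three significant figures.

0.488 kg/m³

For an instantaneous plane source, C(x,t) = M/(n_e·A·√(4πDt)) · exp(−(x−vt)²/(4Dt)), with n_e·A the pore (flow) area.
Plume center vt = 1.14 × 2320 = 2644.8 m, so the well at 2650 m is 5.2 m downgradient of the peak.
√(4πDt) = 29.08 m, giving peak height M/(n_e·A·√(4πDt)) = 307/(0.25 × 78.2 × 29.08) = 0.5400 kg/m³.
(x−vt)²/(4Dt) = (5.2)²/(4 × 0.0290 × 2320) = 0.1005; exp(−0.1005) = 0.9044.
C = 0.5400 × 0.9044 = 0.488 kg/m³.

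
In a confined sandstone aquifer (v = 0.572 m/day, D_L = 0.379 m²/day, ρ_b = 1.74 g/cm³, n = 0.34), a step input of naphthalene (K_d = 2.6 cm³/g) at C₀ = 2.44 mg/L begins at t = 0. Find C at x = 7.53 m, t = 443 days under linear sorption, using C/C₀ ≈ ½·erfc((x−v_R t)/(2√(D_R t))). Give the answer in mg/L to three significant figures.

2.40 mg/L

Retardation factor R = 1 + ρ_b·K_d/n = 1 + 1.74 × 2.6/0.34 = 14.31.
Sorption retards both mechanisms: v_R = v/R = 0.03997 m/day, D_R = D/R = 0.02648 m²/day.
v_R·t = 0.03997 × 443 = 17.70671 m; 2√(D_R t) = 6.850 m; argument = (7.53 − 17.70671)/6.850 = -1.486.
C = C₀ × ½·erfc(-1.486) = 2.44 × 0.9822 = 2.40 mg/L.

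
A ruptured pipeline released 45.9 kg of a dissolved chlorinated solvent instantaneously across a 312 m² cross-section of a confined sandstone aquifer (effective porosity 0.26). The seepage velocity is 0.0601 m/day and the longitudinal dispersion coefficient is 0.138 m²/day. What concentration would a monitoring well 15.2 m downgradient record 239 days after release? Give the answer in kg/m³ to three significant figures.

0.0276 kg/m³

For an instantaneous plane source, C(x,t) = M/(n_e·A·√(4πDt)) · exp(−(x−vt)²/(4Dt)), with n_e·A the pore (flow) area.
Plume center vt = 0.0601 × 239 = 14.3639 m, so the well at 15.2 m is 0.8361 m downgradient of the peak.
√(4πDt) = 20.36 m, giving peak height M/(n_e·A·√(4πDt)) = 45.9/(0.26 × 312 × 20.36) = 0.02779 kg/m³.
(x−vt)²/(4Dt) = (0.8361)²/(4 × 0.138 × 239) = 0.005299; exp(−0.005299) = 0.9947.
C = 0.02779 × 0.9947 = 0.0276 kg/m³.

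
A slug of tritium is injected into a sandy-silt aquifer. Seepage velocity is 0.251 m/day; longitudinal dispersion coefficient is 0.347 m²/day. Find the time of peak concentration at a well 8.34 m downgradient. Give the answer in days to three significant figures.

For the 1D instantaneous-source solution, setting ∂C/∂t = 0 at fixed x gives v²t² + 2Dt − x² = 0, so t = (√(D² + v²x²) − D)/v².
√(D² + v²x²) = √(0.347² + 0.251² × 8.34²) = 2.122; v² = 0.063001.
t = (2.122 − 0.347)/0.063001 = 28.2 days (vs. the pure-advection estimate x/v = 33.2 d).

28.2 days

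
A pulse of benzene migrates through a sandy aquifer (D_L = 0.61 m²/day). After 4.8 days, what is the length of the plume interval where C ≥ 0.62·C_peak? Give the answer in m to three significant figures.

The plume is Gaussian with σ = √(2Dt) = √(2 × 0.61 × 4.8) = 2.420 m.
C/C_peak = exp(−Δx²/(2σ²)) = 0.62 ⇒ Δx = σ·√(−2 ln 0.62) = 2.420 × 0.9778 = 2.366 m.
Width = 2Δx = 4.73 m.

4.73 m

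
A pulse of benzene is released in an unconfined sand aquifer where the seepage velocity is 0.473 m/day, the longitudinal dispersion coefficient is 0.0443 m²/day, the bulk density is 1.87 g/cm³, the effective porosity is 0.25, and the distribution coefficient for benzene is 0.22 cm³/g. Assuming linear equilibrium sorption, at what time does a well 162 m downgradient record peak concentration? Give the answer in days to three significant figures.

906 days

Retardation factor R = 1 + ρ_b·K_d/n = 1 + 1.87 × 0.22/0.25 = 2.646.
Sorption retards both mechanisms: v_R = v/R = 0.1788 m/day, D_R = D/R = 0.01674 m²/day.
Peak time from v_R²t² + 2D_R t − x² = 0: t = (√(D_R² + v_R²x²) − D_R)/v_R².
√(D_R² + v_R²x²) = √(0.01674² + 0.1788² × 162²) = 28.97; v_R² = 0.03197.
t = (28.97 − 0.01674)/0.03197 = 906 days.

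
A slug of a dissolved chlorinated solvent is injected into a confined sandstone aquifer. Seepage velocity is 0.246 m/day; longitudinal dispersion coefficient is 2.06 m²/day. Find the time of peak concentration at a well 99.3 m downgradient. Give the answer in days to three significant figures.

For the 1D instantaneous-source solution, setting ∂C/∂t = 0 at fixed x gives v²t² + 2Dt − x² = 0, so t = (√(D² + v²x²) − D)/v².
√(D² + v²x²) = √(2.06² + 0.246² × 99.3²) = 24.51; v² = 0.060516.
t = (24.51 − 2.06)/0.060516 = 371 days (vs. the pure-advection estimate x/v = 404 d).

371 days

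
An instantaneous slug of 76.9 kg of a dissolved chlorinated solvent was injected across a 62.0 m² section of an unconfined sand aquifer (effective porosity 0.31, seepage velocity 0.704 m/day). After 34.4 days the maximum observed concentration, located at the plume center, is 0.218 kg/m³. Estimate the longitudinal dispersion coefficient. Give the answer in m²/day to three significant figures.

At the plume center C_max = M/(n_e·A·√(4πDt)), so D = M²/(4πt·(n_e·A·C_max)²).
n_e·A·C_max = 0.31 × 62.0 × 0.218 = 4.190 kg/m.
D = 76.9²/(4π × 34.4 × 4.190²) = 0.779 m²/day.

0.779 m²/day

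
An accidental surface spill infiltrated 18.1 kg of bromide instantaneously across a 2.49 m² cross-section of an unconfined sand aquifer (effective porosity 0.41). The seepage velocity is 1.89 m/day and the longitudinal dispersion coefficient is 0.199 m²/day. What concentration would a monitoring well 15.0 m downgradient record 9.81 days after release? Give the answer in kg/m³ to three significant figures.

0.719 kg/m³

For an instantaneous plane source, C(x,t) = M/(n_e·A·√(4πDt)) · exp(−(x−vt)²/(4Dt)), with n_e·A the pore (flow) area.
Plume center vt = 1.89 × 9.81 = 18.5409 m, so the well at 15.0 m is 3.5409 m upgradient of the peak.
√(4πDt) = 4.953 m, giving peak height M/(n_e·A·√(4πDt)) = 18.1/(0.41 × 2.49 × 4.953) = 3.580 kg/m³.
(x−vt)²/(4Dt) = (-3.5409)²/(4 × 0.199 × 9.81) = 1.606; exp(−1.606) = 0.2007.
C = 3.580 × 0.2007 = 0.719 kg/m³.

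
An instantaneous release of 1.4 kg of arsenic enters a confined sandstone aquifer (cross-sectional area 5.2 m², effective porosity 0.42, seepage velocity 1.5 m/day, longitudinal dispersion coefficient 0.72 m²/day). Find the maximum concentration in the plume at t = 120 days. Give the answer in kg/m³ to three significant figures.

The peak of an instantaneous 1D plume sits at x = vt; there the Gaussian factor is 1 and C_max = M/(n_e·A·√(4πDt)), where n_e·A is the pore area the mass is dissolved in.
√(4πDt) = √(4π × 0.72 × 120) = 32.95 m, so C_max = 1.4/(0.42 × 5.2 × 32.95) = 0.0195 kg/m³.

0.0195 kg/m³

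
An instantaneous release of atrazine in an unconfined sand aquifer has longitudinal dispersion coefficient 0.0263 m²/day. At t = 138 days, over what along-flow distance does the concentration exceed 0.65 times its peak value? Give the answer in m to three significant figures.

The plume is Gaussian with σ = √(2Dt) = √(2 × 0.0263 × 138) = 2.694 m.
C/C_peak = exp(−Δx²/(2σ²)) = 0.65 ⇒ Δx = σ·√(−2 ln 0.65) = 2.694 × 0.9282 = 2.501 m.
Width = 2Δx = 5.00 m.

5.00 m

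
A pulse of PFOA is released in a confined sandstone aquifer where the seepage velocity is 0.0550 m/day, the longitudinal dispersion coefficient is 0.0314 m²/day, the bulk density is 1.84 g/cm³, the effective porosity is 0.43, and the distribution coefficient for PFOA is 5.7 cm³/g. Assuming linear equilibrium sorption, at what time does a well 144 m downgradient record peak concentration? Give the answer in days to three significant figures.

Retardation factor R = 1 + ρ_b·K_d/n = 1 + 1.84 × 5.7/0.43 = 25.39.
Sorption retards both mechanisms: v_R = v/R = 0.002166 m/day, D_R = D/R = 0.001237 m²/day.
Peak time from v_R²t² + 2D_R t − x² = 0: t = (√(D_R² + v_R²x²) − D_R)/v_R².
√(D_R² + v_R²x²) = √(0.001237² + 0.002166² × 144²) = 0.3119; v_R² = 4.692e-06.
t = (0.3119 − 0.001237)/4.692e-06 = 66200 days.

66200 days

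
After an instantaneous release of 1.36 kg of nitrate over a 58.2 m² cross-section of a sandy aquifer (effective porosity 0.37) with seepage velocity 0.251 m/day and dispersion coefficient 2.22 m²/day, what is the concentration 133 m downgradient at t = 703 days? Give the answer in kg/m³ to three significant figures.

For an instantaneous plane source, C(x,t) = M/(n_e·A·√(4πDt)) · exp(−(x−vt)²/(4Dt)), with n_e·A the pore (flow) area.
Plume center vt = 0.251 × 703 = 176.453 m, so the well at 133 m is 43.453 m upgradient of the peak.
√(4πDt) = 140.0 m, giving peak height M/(n_e·A·√(4πDt)) = 1.36/(0.37 × 58.2 × 140.0) = 0.0004511 kg/m³.
(x−vt)²/(4Dt) = (-43.453)²/(4 × 2.22 × 703) = 0.3025; exp(−0.3025) = 0.7390.
C = 0.0004511 × 0.7390 = 0.000333 kg/m³.

0.000333 kg/m³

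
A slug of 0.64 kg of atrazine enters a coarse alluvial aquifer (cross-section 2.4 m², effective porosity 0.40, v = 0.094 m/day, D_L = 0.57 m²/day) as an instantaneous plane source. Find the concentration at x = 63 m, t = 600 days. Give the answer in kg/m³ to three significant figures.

For an instantaneous plane source, C(x,t) = M/(n_e·A·√(4πDt)) · exp(−(x−vt)²/(4Dt)), with n_e·A the pore (flow) area.
Plume center vt = 0.094 × 600 = 56.4 m, so the well at 63 m is 6.6 m downgradient of the peak.
√(4πDt) = 65.56 m, giving peak height M/(n_e·A·√(4πDt)) = 0.64/(0.40 × 2.4 × 65.56) = 0.01017 kg/m³.
(x−vt)²/(4Dt) = (6.6)²/(4 × 0.57 × 600) = 0.03184; exp(−0.03184) = 0.9687.
C = 0.01017 × 0.9687 = 0.00985 kg/m³.

0.00985 kg/m³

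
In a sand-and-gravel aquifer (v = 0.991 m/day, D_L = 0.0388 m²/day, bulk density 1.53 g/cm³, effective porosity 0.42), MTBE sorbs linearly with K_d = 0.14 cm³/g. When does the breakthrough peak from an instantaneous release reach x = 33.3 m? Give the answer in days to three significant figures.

Retardation factor R = 1 + ρ_b·K_d/n = 1 + 1.53 × 0.14/0.42 = 1.510.
Sorption retards both mechanisms: v_R = v/R = 0.6563 m/day, D_R = D/R = 0.02570 m²/day.
Peak time from v_R²t² + 2D_R t − x² = 0: t = (√(D_R² + v_R²x²) − D_R)/v_R².
√(D_R² + v_R²x²) = √(0.02570² + 0.6563² × 33.3²) = 21.85; v_R² = 0.4307.
t = (21.85 − 0.02570)/0.4307 = 50.7 days.

50.7 days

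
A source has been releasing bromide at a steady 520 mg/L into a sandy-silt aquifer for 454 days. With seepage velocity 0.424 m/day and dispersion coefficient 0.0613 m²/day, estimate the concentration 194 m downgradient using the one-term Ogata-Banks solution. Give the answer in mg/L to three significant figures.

218 mg/L

For a continuous step input, C/C₀ ≈ ½·erfc((x−vt)/(2√(Dt))).
vt = 0.424 × 454 = 192.496 m and 2√(Dt) = 2√(0.0613 × 454) = 10.55 m.
Argument (x−vt)/(2√(Dt)) = (194 − 192.496)/10.55 = 0.1426; ½·erfc(0.1426) = 0.4201.
C = 520 × 0.4201 = 218 mg/L.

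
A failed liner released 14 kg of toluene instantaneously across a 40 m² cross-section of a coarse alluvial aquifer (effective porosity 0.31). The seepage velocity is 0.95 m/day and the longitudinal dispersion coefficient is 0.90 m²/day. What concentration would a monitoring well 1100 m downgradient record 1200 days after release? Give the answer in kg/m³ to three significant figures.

0.00669 kg/m³

For an instantaneous plane source, C(x,t) = M/(n_e·A·√(4πDt)) · exp(−(x−vt)²/(4Dt)), with n_e·A the pore (flow) area.
Plume center vt = 0.95 × 1200 = 1140 m, so the well at 1100 m is 40 m upgradient of the peak.
√(4πDt) = 116.5 m, giving peak height M/(n_e·A·√(4πDt)) = 14/(0.31 × 40 × 116.5) = 0.009691 kg/m³.
(x−vt)²/(4Dt) = (-40)²/(4 × 0.90 × 1200) = 0.3704; exp(−0.3704) = 0.6905.
C = 0.009691 × 0.6905 = 0.00669 kg/m³.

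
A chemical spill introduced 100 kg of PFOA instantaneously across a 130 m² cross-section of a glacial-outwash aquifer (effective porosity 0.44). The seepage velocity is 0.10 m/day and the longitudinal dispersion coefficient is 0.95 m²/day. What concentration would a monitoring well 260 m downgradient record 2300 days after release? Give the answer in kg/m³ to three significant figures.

0.00952 kg/m³

For an instantaneous plane source, C(x,t) = M/(n_e·A·√(4πDt)) · exp(−(x−vt)²/(4Dt)), with n_e·A the pore (flow) area.
Plume center vt = 0.10 × 2300 = 230 m, so the well at 260 m is 30 m downgradient of the peak.
√(4πDt) = 165.7 m, giving peak height M/(n_e·A·√(4πDt)) = 100/(0.44 × 130 × 165.7) = 0.01055 kg/m³.
(x−vt)²/(4Dt) = (30)²/(4 × 0.95 × 2300) = 0.1030; exp(−0.1030) = 0.9021.
C = 0.01055 × 0.9021 = 0.00952 kg/m³.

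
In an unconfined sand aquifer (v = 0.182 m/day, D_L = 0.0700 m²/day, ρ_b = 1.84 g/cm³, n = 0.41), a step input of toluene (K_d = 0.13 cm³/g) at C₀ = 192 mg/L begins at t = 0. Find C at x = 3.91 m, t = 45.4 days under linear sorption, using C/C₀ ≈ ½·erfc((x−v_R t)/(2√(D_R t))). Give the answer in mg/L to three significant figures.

Retardation factor R = 1 + ρ_b·K_d/n = 1 + 1.84 × 0.13/0.41 = 1.583.
Sorption retards both mechanisms: v_R = v/R = 0.1150 m/day, D_R = D/R = 0.04422 m²/day.
v_R·t = 0.1150 × 45.4 = 5.221 m; 2√(D_R t) = 2.834 m; argument = (3.91 − 5.221)/2.834 = -0.4626.
C = C₀ × ½·erfc(-0.4626) = 192 × 0.7435 = 143 mg/L.

143 mg/L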